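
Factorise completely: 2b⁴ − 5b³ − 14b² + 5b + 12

(2b + 3)(b + 1)(b − 1)(b − 4)

Among the possible rational roots, b = 4 is a root, so (b − 4) divides it; the quotient is 2b³ + 3b² − 2b − 3.
Continuing, b = 1 is a root, so (b − 1) divides it; the quotient is 2b² + 5b + 3.
The remaining quadratic factors as (2b + 3)(b + 1).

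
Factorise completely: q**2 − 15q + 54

Two integers with product 54 and sum −15 are −9 and −6.

(q − 6)(q − 9)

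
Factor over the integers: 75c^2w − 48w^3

Pull out the common factor 3w; 25c^2 − 16w^2 is a difference of squares.

3w(5c + 4w)(5c − 4w)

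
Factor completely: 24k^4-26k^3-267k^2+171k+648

(2k+3)(3k+8)(4k-9)(k-3)

Testing divisors of the constant over divisors of the leading coefficient, k = -8/3 is a root, so (3k+8) divides it; the quotient is 8k^3-30k^2-9k+81.
Then k = 3 is a root, so (k-3) is a factor; dividing leaves 8k^2-6k-27.
The remaining quadratic factors as (4k-9)(2k+3).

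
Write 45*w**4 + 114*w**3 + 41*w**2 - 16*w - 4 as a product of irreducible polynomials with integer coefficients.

(3*w + 2)*(3*w - 1)*(5*w + 1)*(w + 2)

By the rational root theorem, w = 1/3 is a root, giving the factor (3*w - 1) and quotient 15*w**3 + 43*w**2 + 28*w + 4.
Continuing, w = -1/5 is a root, so (5*w + 1) is a factor; dividing leaves 3*w**2 + 8*w + 4.
The remaining quadratic factors as (3*w + 2)(w + 2).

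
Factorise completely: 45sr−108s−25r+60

(5r−12)(9s−5)

Group as (45sr−108s) + (−25r+60) = 9s(5r−12) − 5(5r−12).
Both groups share the factor (5r−12).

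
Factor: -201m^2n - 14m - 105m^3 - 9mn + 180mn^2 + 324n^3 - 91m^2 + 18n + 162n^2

-(3m + 6n + 2)(5m + 6n + 1)(7m - 9n)

Group: 7m(-15m^2 - 48mn - 13m - 36n^2 - 18n - 2) - 9n(-15m^2 - 48mn - 13m - 36n^2 - 18n - 2); both groups contain (-15m^2 - 48mn - 13m - 36n^2 - 18n - 2), so (7m - 9n) is a factor with cofactor -15m^2 - 48mn - 13m - 36n^2 - 18n - 2.
The cofactor groups again: -15m^2 - 48mn - 13m - 36n^2 - 18n - 2 = -5m(3m + 6n + 2) + (-6n - 1)(3m + 6n + 2); both groups contain (3m + 6n + 2), giving -(5m + 6n + 1)(3m + 6n + 2).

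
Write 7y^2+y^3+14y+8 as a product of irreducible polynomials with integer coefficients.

(y+1)(y+2)(y+4)

Trying the rational-root candidates, y = −4 is a root, giving the factor (y+4) and quotient y^2+3y+2.
The remaining quadratic factors as (y+2)(y+1).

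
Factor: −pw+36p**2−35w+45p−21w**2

Group: 9p(4p+3w+5) − 7w(4p+3w+5); both groups contain (4p+3w+5).

(4p+3w+5)(9p−7w)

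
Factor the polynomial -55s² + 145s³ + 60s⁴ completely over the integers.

5s²(3s - 1)(4s + 11)

Pull out the common factor 5s², then factor the remaining trinomial.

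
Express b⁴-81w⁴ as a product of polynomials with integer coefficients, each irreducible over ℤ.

(b+3w)(b-3w)(b²+9w²)

(b)⁴ − (3w)⁴ = ((b)² − (3w)²)((b)² + (3w)²); the first factor splits again, the second (b²+9w²) is irreducible.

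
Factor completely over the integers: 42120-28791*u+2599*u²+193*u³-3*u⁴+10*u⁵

(2*u-9)*(5*u-9)*(u+8)*(u²-2*u+65)

Among the possible rational roots, u = -8 is a root, so (u+8) divides it; the quotient is 10*u⁴-83*u³+857*u²-4257*u+5265.
Continuing, u = 9/2 is a root, so (2*u-9) is a factor; dividing leaves 5*u³-19*u²+343*u-585.
Next, u = 9/5 is a root, so (5*u-9) is a factor; dividing leaves u²-2*u+65.
The quadratic u²-2*u+65 has discriminant -256 < 0 and is irreducible over ℤ.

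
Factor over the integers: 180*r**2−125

Pull out the common factor 5; 36*r**2−25 is a difference of squares.

5*(6*r+5)*(6*r−5)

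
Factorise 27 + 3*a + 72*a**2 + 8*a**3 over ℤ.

(a + 9)*(8*a**2 + 3)

Group as (8*a**3 + 3*a) + (72*a**2 + 27) = a*(8*a**2 + 3) + 9*(8*a**2 + 3).
Both groups share the factor (8*a**2 + 3).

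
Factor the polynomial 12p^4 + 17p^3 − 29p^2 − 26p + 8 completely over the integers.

(3p − 4)(4p − 1)(p + 1)(p + 2)

Testing divisors of the constant over divisors of the leading coefficient, p = −1 is a root, so (p + 1) divides it; the quotient is 12p^3 + 5p^2 − 34p + 8.
Next, p = −2 is a root, so (p + 2) is a factor; dividing leaves 12p^2 − 19p + 4.
The remaining quadratic factors as (4p − 1)(3p − 4).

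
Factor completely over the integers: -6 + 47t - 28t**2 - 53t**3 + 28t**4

(4t - 3)(7t - 1)(t + 1)(t - 2)

Testing divisors of the constant over divisors of the leading coefficient, t = 3/4 is a root, so (4t - 3) divides it; the quotient is 7t**3 - 8t**2 - 13t + 2.
Next, t = 1/7 is a root, so (7t - 1) is a factor; dividing leaves t**2 - t - 2.
The remaining quadratic factors as (t + 1)(t - 2).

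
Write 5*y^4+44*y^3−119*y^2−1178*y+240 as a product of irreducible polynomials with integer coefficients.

(5*y−1)*(y+6)*(y+8)*(y−5)

Among the possible rational roots, y = −6 is a root, so (y+6) is a factor; dividing leaves 5*y^3+14*y^2−203*y+40.
Continuing, y = 1/5 is a root, so (5*y−1) is a factor; dividing leaves y^2+3*y−40.
The remaining quadratic factors as (y+8)(y−5).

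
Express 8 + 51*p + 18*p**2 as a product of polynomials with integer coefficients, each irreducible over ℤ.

Need a pair with product 18·8 = 144 and sum 51: that's 3 and 48.
Split the middle term: 18*p**2 + 3*p + 48*p + 8 = 3*p*(6*p + 1) + 8*(6*p + 1).

(3*p + 8)*(6*p + 1)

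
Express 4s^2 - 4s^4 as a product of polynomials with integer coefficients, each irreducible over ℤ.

-4s^2(s + 1)(s - 1)

Pull out the common factor 4s^2, leaving -s^2 + 1.
Recognize a difference of squares with the parts 1 and s.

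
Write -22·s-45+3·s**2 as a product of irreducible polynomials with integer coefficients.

Need a pair with product 3·(-45) = -135 and sum -22: that's 5 and -27.
Split the middle term: 3·s**2+5·s - 27·s-45 = s·(3·s+5) - 9·(3·s+5).

(3·s+5)·(s-9)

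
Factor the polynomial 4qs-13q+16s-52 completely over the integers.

(4s-13)(q+4)

Group as (4qs-13q) + (16s-52) = q(4s-13) + 4(4s-13).
Both groups share the factor (4s-13).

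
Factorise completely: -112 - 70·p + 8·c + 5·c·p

(5·p + 8)·(c - 14)

Group as (5·c·p + 8·c) + (-70·p - 112) = c·(5·p + 8) - 14·(5·p + 8).
Both groups share the factor (5·p + 8).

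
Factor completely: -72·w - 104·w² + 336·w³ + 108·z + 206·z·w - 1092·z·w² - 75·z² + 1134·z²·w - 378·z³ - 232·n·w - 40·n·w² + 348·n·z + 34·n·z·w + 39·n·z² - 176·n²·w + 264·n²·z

Group: 8·n·(33·n·z - 22·n·w + 42·z² - 70·z·w + 27·z + 28·w² - 18·w) + (-9·z + 12·w + 4)·(33·n·z - 22·n·w + 42·z² - 70·z·w + 27·z + 28·w² - 18·w); both groups contain (33·n·z - 22·n·w + 42·z² - 70·z·w + 27·z + 28·w² - 18·w), so (8·n - 9·z + 12·w + 4) is a factor with cofactor 33·n·z - 22·n·w + 42·z² - 70·z·w + 27·z + 28·w² - 18·w.
The cofactor groups again: 33·n·z - 22·n·w + 42·z² - 70·z·w + 27·z + 28·w² - 18·w = 3·z·(11·n + 14·z - 14·w + 9) - 2·w·(11·n + 14·z - 14·w + 9); both groups contain (11·n + 14·z - 14·w + 9), giving (3·z - 2·w)·(11·n + 14·z - 14·w + 9).

(3·z - 2·w)·(11·n + 14·z - 14·w + 9)·(8·n - 9·z + 12·w + 4)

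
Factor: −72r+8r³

8r(r+3)(r−3)

Factor out 8r, leaving r²−9, which is a difference of two squares.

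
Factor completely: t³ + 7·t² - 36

(t + 3)·(t + 6)·(t - 2)

Trying the rational-root candidates, t = 2 is a root, so (t - 2) divides it; the quotient is t² + 9·t + 18.
The remaining quadratic factors as (t + 3)(t + 6).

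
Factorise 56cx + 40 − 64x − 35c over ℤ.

Group as (56cx − 35c) + (−64x + 40) = 7c(8x − 5) − 8(8x − 5).
Both groups share the factor (8x − 5).

(7c − 8)(8x − 5)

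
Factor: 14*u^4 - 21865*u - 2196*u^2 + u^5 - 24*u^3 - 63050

Trying the rational-root candidates, u = 13 is a root, so (u - 13) is a factor; dividing leaves u^4 + 27*u^3 + 327*u^2 + 2055*u + 4850.
Continuing, u = -5 is a root, so (u + 5) is a factor; dividing leaves u^3 + 22*u^2 + 217*u + 970.
Next, u = -10 is a root, giving the factor (u + 10) and quotient u^2 + 12*u + 97.
The quadratic u^2 + 12*u + 97 has discriminant -244 < 0 and is irreducible over ℤ.

(u + 10)*(u + 5)*(u - 13)*(u^2 + 12*u + 97)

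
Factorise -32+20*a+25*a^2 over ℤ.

(5*a+8)*(5*a-4)

Need a pair with product 25·(-32) = -800 and sum 20: that's -20 and 40.
Split the middle term: 25*a^2-20*a + 40*a-32 = 5*a*(5*a-4) + 8*(5*a-4).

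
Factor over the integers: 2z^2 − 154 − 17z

Need a pair with product 2·(−154) = −308 and sum −17: that's 11 and −28.
Split the middle term: 2z^2 + 11z − 28z − 154 = z(2z + 11) − 14(2z + 11).

(2z + 11)(z − 14)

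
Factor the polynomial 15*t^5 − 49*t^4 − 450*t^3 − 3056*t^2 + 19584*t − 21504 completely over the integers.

(3*t − 8)*(5*t − 8)*(t − 8)*(t^2 + 9*t + 42)

By the rational root theorem, t = 8/5 is a root, giving the factor (5*t − 8) and quotient 3*t^4 − 5*t^3 − 98*t^2 − 768*t + 2688.
Next, t = 8/3 is a root, giving the factor (3*t − 8) and quotient t^3 + t^2 − 30*t − 336.
Next, t = 8 is a root, so (t − 8) divides it; the quotient is t^2 + 9*t + 42.
The quadratic t^2 + 9*t + 42 has discriminant −87 < 0 and is irreducible over ℤ.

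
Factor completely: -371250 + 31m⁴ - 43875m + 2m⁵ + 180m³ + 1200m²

(2m + 15)(m + 15)(m - 10)(m² + 3m + 165)

By the rational root theorem, m = -15 is a root, giving the factor (m + 15) and quotient 2m⁴ + m³ + 165m² - 1275m - 24750.
Continuing, m = -15/2 is a root, giving the factor (2m + 15) and quotient m³ - 7m² + 135m - 1650.
Then m = 10 is a root, giving the factor (m - 10) and quotient m² + 3m + 165.
The quadratic m² + 3m + 165 has discriminant -651 < 0 and is irreducible over ℤ.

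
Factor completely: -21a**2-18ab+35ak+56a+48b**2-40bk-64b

Group: -3a(7a-8b) + (-6b+5k+8)(7a-8b); both groups contain (7a-8b).

-(3a+6b-5k-8)(7a-8b)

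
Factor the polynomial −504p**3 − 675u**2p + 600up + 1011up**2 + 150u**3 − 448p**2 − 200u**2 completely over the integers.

Group: 6u(25u**2 − 75up + 56p**2) + (−9p − 8)(25u**2 − 75up + 56p**2); both groups contain (25u**2 − 75up + 56p**2), so (6u − 9p − 8) is a factor with cofactor 25u**2 − 75up + 56p**2.
The cofactor groups again: 25u**2 − 75up + 56p**2 = 5u(5u − 7p) − 8p(5u − 7p); both groups contain (5u − 7p), giving (5u − 8p)(5u − 7p).

(5u − 7p)(5u − 8p)(6u − 9p − 8)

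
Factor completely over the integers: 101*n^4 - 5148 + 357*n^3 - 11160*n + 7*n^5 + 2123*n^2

(7*n + 3)*(n + 13)*(n - 3)*(n^2 + 4*n + 44)

Trying the rational-root candidates, n = -3/7 is a root, so (7*n + 3) divides it; the quotient is n^4 + 14*n^3 + 45*n^2 + 284*n - 1716.
Then n = -13 is a root, giving the factor (n + 13) and quotient n^3 + n^2 + 32*n - 132.
Next, n = 3 is a root, giving the factor (n - 3) and quotient n^2 + 4*n + 44.
The quadratic n^2 + 4*n + 44 has discriminant -160 < 0 and is irreducible over ℤ.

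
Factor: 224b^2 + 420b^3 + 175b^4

7b^2(5b + 4)(5b + 8)

Pull out the common factor 7b^2, then factor the remaining trinomial.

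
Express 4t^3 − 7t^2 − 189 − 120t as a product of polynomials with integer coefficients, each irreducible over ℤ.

By the rational root theorem, t = −9/4 is a root, so (4t + 9) is a factor; dividing leaves t^2 − 4t − 21.
The remaining quadratic factors as (t − 7)(t + 3).

(4t + 9)(t + 3)(t − 7)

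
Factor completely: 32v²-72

Factor out 8, leaving 4v²-9, which is a difference of two squares.

8(2v+3)(2v-3)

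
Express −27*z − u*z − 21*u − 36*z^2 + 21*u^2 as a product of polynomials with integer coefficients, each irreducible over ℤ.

(3*u − 4*z − 3)*(7*u + 9*z)

Group: 3*u*(7*u + 9*z) + (−4*z − 3)*(7*u + 9*z); both groups contain (7*u + 9*z).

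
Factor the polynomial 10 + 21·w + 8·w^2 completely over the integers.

(8·w + 5)·(w + 2)

Need a pair with product 8·10 = 80 and sum 21: that's 16 and 5.
Split the middle term: 8·w^2 + 16·w + 5·w + 10 = 8·w·(w + 2) + 5·(w + 2).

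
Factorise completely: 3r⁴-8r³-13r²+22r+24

(3r+4)(r+1)(r-2)(r-3)

Among the possible rational roots, r = 2 is a root, so (r-2) divides it; the quotient is 3r³-2r²-17r-12.
Continuing, r = 3 is a root, so (r-3) divides it; the quotient is 3r²+7r+4.
The remaining quadratic factors as (3r+4)(r+1).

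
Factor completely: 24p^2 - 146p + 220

Pull out the common factor 2, then factor the remaining trinomial.

2(3p - 10)(4p - 11)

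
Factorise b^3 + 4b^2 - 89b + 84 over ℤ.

Trying the rational-root candidates, b = 1 is a root, so (b - 1) divides it; the quotient is b^2 + 5b - 84.
The remaining quadratic factors as (b + 12)(b - 7).

(b + 12)(b - 1)(b - 7)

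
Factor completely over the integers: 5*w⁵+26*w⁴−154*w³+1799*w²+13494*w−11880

Among the possible rational roots, w = 4/5 is a root, so (5*w−4) divides it; the quotient is w⁴+6*w³−26*w²+339*w+2970.
Next, w = −6 is a root, giving the factor (w+6) and quotient w³−26*w+495.
Then w = −9 is a root, giving the factor (w+9) and quotient w²−9*w+55.
The quadratic w²−9*w+55 has discriminant −139 < 0 and is irreducible over ℤ.

(5*w−4)*(w+6)*(w+9)*(w²−9*w+55)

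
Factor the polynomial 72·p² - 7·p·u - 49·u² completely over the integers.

Group: 9·p·(8·p - 7·u) + 7·u·(8·p - 7·u); both groups contain (8·p - 7·u).

(8·p - 7·u)·(9·p + 7·u)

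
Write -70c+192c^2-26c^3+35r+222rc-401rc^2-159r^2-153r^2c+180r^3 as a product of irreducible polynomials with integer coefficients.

Group: r(180r^2+207rc-159r+13c^2-96c+35) - 2c(180r^2+207rc-159r+13c^2-96c+35); both groups contain (180r^2+207rc-159r+13c^2-96c+35), so (r-2c) is a factor with cofactor 180r^2+207rc-159r+13c^2-96c+35.
The cofactor groups again: 180r^2+207rc-159r+13c^2-96c+35 = 12r(15r+c-7) + (13c-5)(15r+c-7); both groups contain (15r+c-7), giving (12r+13c-5)(15r+c-7).

(r-2c)(12r+13c-5)(15r+c-7)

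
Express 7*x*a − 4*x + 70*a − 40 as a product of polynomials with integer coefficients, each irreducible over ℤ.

(7*a − 4)*(x + 10)

Group as (7*x*a − 4*x) + (70*a − 40) = x*(7*a − 4) + 10*(7*a − 4).
Both groups share the factor (7*a − 4).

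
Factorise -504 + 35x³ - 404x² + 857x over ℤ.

Trying the rational-root candidates, x = 8/7 is a root, so (7x - 8) divides it; the quotient is 5x² - 52x + 63.
The remaining quadratic factors as (x - 9)(5x - 7).

(5x - 7)(7x - 8)(x - 9)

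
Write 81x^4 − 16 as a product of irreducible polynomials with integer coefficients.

(3x + 2)(3x − 2)(9x^2 + 4)

Difference of squares twice: with A = 3x and B = 2, A⁴ − B⁴ = (A² − B²)(A² + B²), and A² − B² factors again.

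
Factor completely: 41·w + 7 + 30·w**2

(5·w + 1)·(6·w + 7)

Need a pair with product 30·7 = 210 and sum 41: that's 35 and 6.
Split the middle term: 30·w**2 + 35·w + 6·w + 7 = 5·w·(6·w + 7) + (6·w + 7).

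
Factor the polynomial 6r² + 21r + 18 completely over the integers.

3(2r + 3)(r + 2)

Pull out the common factor 3, then factor the remaining trinomial.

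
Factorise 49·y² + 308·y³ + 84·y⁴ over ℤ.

Pull out the common factor 7·y², then factor the remaining trinomial.

7·y²·(2·y + 7)·(6·y + 1)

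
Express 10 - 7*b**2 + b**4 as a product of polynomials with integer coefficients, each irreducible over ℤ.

Substitute u = b**2 to get a quadratic in u, then factor.
b**2 - 5 is irreducible over ℤ (5 is not a perfect square).
b**2 - 2 is irreducible over ℤ (2 is not a perfect square).

(b**2 - 2)*(b**2 - 5)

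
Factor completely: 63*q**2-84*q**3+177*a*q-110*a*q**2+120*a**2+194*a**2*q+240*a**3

(5*a+3*q)*(6*a-4*q+3)*(8*a+7*q)

Group: 5*a*(48*a**2+10*a*q+24*a-28*q**2+21*q) + 3*q*(48*a**2+10*a*q+24*a-28*q**2+21*q); both groups contain (48*a**2+10*a*q+24*a-28*q**2+21*q), so (5*a+3*q) is a factor with cofactor 48*a**2+10*a*q+24*a-28*q**2+21*q.
The cofactor groups again: 48*a**2+10*a*q+24*a-28*q**2+21*q = 6*a*(8*a+7*q) + (-4*q+3)*(8*a+7*q); both groups contain (8*a+7*q), giving (6*a-4*q+3)*(8*a+7*q).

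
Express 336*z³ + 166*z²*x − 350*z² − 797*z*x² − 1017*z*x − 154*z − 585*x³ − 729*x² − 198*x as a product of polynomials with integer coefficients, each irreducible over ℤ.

Group: 8*z*(42*z² + 89*z*x + 14*z + 45*x² + 18*x) + (−13*x − 11)*(42*z² + 89*z*x + 14*z + 45*x² + 18*x); both groups contain (42*z² + 89*z*x + 14*z + 45*x² + 18*x), so (8*z − 13*x − 11) is a factor with cofactor 42*z² + 89*z*x + 14*z + 45*x² + 18*x.
The cofactor groups again: 42*z² + 89*z*x + 14*z + 45*x² + 18*x = 7*z*(6*z + 5*x + 2) + 9*x*(6*z + 5*x + 2); both groups contain (6*z + 5*x + 2), giving (7*z + 9*x)*(6*z + 5*x + 2).

(8*z − 13*x − 11)*(6*z + 5*x + 2)*(7*z + 9*x)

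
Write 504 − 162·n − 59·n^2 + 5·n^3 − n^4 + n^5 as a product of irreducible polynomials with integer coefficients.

Testing divisors of the constant over divisors of the leading coefficient, n = 2 is a root, so (n − 2) is a factor; dividing leaves n^4 + n^3 + 7·n^2 − 45·n − 252.
Continuing, n = −3 is a root, giving the factor (n + 3) and quotient n^3 − 2·n^2 + 13·n − 84.
Continuing, n = 4 is a root, so (n − 4) divides it; the quotient is n^2 + 2·n + 21.
The quadratic n^2 + 2·n + 21 has discriminant −80 < 0 and is irreducible over ℤ.

(n + 3)·(n − 2)·(n − 4)·(n^2 + 2·n + 21)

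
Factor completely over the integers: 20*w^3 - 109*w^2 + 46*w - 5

(4*w - 1)*(5*w - 1)*(w - 5)

Trying the rational-root candidates, w = 5 is a root, so (w - 5) is a factor; dividing leaves 20*w^2 - 9*w + 1.
The remaining quadratic factors as (5*w - 1)(4*w - 1).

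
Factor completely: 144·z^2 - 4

4·(6·z + 1)·(6·z - 1)

Factor out 4, leaving 36·z^2 - 1, which is a difference of two squares.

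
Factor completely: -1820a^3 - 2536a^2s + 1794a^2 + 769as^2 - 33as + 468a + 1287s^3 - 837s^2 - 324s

Group: 13a(-140a^2 - 292as + 138a - 143s^2 + 93s + 36) - 9s(-140a^2 - 292as + 138a - 143s^2 + 93s + 36); both groups contain (-140a^2 - 292as + 138a - 143s^2 + 93s + 36), so (13a - 9s) is a factor with cofactor -140a^2 - 292as + 138a - 143s^2 + 93s + 36.
The cofactor groups again: -140a^2 - 292as + 138a - 143s^2 + 93s + 36 = -10a(14a + 11s + 3) + (-13s + 12)(14a + 11s + 3); both groups contain (14a + 11s + 3), giving -(10a + 13s - 12)(14a + 11s + 3).

-(10a + 13s - 12)(13a - 9s)(14a + 11s + 3)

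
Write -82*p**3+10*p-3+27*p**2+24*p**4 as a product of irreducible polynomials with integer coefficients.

(2*p-1)*(3*p+1)*(4*p-1)*(p-3)

Testing divisors of the constant over divisors of the leading coefficient, p = -1/3 is a root, so (3*p+1) divides it; the quotient is 8*p**3-30*p**2+19*p-3.
Then p = 3 is a root, so (p-3) is a factor; dividing leaves 8*p**2-6*p+1.
The remaining quadratic factors as (4*p-1)(2*p-1).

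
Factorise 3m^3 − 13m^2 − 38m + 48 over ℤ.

(3m + 8)(m − 1)(m − 6)

Among the possible rational roots, m = 6 is a root, so (m − 6) divides it; the quotient is 3m^2 + 5m − 8.
The remaining quadratic factors as (m − 1)(3m + 8).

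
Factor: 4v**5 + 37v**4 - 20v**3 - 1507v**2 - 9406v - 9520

By the rational root theorem, v = -8 is a root, giving the factor (v + 8) and quotient 4v**4 + 5v**3 - 60v**2 - 1027v - 1190.
Next, v = 7 is a root, so (v - 7) divides it; the quotient is 4v**3 + 33v**2 + 171v + 170.
Then v = -5/4 is a root, so (4v + 5) is a factor; dividing leaves v**2 + 7v + 34.
The quadratic v**2 + 7v + 34 has discriminant -87 < 0 and is irreducible over ℤ.

(4v + 5)(v + 8)(v - 7)(v**2 + 7v + 34)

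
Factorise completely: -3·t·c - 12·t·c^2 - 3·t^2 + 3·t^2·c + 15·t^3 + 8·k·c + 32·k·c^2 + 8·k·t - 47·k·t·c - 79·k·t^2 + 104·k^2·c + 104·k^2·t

Group: t·(104·k^2 - 79·k·t + 32·k·c + 8·k + 15·t^2 - 12·t·c - 3·t) + c·(104·k^2 - 79·k·t + 32·k·c + 8·k + 15·t^2 - 12·t·c - 3·t); both groups contain (104·k^2 - 79·k·t + 32·k·c + 8·k + 15·t^2 - 12·t·c - 3·t), so (t + c) is a factor with cofactor 104·k^2 - 79·k·t + 32·k·c + 8·k + 15·t^2 - 12·t·c - 3·t.
The cofactor groups again: 104·k^2 - 79·k·t + 32·k·c + 8·k + 15·t^2 - 12·t·c - 3·t = 8·k·(13·k - 5·t + 4·c + 1) - 3·t·(13·k - 5·t + 4·c + 1); both groups contain (13·k - 5·t + 4·c + 1), giving (8·k - 3·t)·(13·k - 5·t + 4·c + 1).

(13·k - 5·t + 4·c + 1)·(8·k - 3·t)·(t + c)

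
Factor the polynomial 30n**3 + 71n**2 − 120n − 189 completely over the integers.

Testing divisors of the constant over divisors of the leading coefficient, n = −7/6 is a root, so (6n + 7) is a factor; dividing leaves 5n**2 + 6n − 27.
The remaining quadratic factors as (n + 3)(5n − 9).

(5n − 9)(6n + 7)(n + 3)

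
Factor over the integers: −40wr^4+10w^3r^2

Every term has a factor of 10wr^2. Then w^2−4r^2 = (w)² − (2r)².

10r^2w(w−2r)(w+2r)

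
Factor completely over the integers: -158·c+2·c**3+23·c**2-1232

Trying the rational-root candidates, c = -14 is a root, so (c+14) is a factor; dividing leaves 2·c**2-5·c-88.
The remaining quadratic factors as (c-8)(2·c+11).

(2·c+11)·(c+14)·(c-8)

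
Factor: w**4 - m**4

Write as (w**2)² − (m**2)², then factor w**2 - m**2 once more.

(w - m)·(w + m)·(w**2 + m**2)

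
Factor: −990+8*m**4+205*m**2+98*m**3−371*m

(2*m+5)*(4*m+11)*(m+9)*(m−2)

By the rational root theorem, m = −5/2 is a root, giving the factor (2*m+5) and quotient 4*m**3+39*m**2+5*m−198.
Next, m = −11/4 is a root, so (4*m+11) is a factor; dividing leaves m**2+7*m−18.
The remaining quadratic factors as (m+9)(m−2).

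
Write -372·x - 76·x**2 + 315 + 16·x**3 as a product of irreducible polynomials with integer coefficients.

Trying the rational-root candidates, x = -7/2 is a root, so (2·x + 7) divides it; the quotient is 8·x**2 - 66·x + 45.
The remaining quadratic factors as (2·x - 15)(4·x - 3).

(2·x + 7)·(2·x - 15)·(4·x - 3)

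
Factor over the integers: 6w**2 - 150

Every term has a factor of 6. Then w**2 - 25 = (w)² − (5)².

6(w + 5)(w - 5)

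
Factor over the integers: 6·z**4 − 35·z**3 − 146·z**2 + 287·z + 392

(2·z + 7)·(3·z − 7)·(z + 1)·(z − 8)

Trying the rational-root candidates, z = −7/2 is a root, so (2·z + 7) is a factor; dividing leaves 3·z**3 − 28·z**2 + 25·z + 56.
Then z = 8 is a root, giving the factor (z − 8) and quotient 3·z**2 − 4·z − 7.
The remaining quadratic factors as (z + 1)(3·z − 7).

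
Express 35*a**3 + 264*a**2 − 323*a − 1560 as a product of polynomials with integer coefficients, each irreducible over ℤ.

(5*a − 13)*(7*a + 15)*(a + 8)

Testing divisors of the constant over divisors of the leading coefficient, a = −15/7 is a root, so (7*a + 15) is a factor; dividing leaves 5*a**2 + 27*a − 104.
The remaining quadratic factors as (5*a − 13)(a + 8).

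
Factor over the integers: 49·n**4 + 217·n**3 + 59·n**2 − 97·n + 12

(7·n − 1)·(7·n − 3)·(n + 1)·(n + 4)

Among the possible rational roots, n = 3/7 is a root, so (7·n − 3) divides it; the quotient is 7·n**3 + 34·n**2 + 23·n − 4.
Then n = −1 is a root, giving the factor (n + 1) and quotient 7·n**2 + 27·n − 4.
The remaining quadratic factors as (n + 4)(7·n − 1).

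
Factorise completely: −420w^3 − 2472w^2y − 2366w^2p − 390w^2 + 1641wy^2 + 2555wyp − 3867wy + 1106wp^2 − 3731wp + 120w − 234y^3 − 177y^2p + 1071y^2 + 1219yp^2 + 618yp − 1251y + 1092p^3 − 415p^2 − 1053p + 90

−(15w − 6y − 13p + 15)(2w + 13y + 12p − 1)(14w − 3y + 7p + 6)

Group: 2w(−210w^2 + 129wy + 77wp − 300w − 18y^2 + 3yp + 81y + 91p^2 − 27p − 90) + (13y + 12p − 1)(−210w^2 + 129wy + 77wp − 300w − 18y^2 + 3yp + 81y + 91p^2 − 27p − 90); both groups contain (−210w^2 + 129wy + 77wp − 300w − 18y^2 + 3yp + 81y + 91p^2 − 27p − 90), so (2w + 13y + 12p − 1) is a factor with cofactor −210w^2 + 129wy + 77wp − 300w − 18y^2 + 3yp + 81y + 91p^2 − 27p − 90.
The cofactor groups again: −210w^2 + 129wy + 77wp − 300w − 18y^2 + 3yp + 81y + 91p^2 − 27p − 90 = −14w(15w − 6y − 13p + 15) + (3y − 7p − 6)(15w − 6y − 13p + 15); both groups contain (15w − 6y − 13p + 15), giving −(14w − 3y + 7p + 6)(15w − 6y − 13p + 15).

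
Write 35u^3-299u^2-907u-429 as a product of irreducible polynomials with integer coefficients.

(5u+3)(7u+13)(u-11)

Trying the rational-root candidates, u = 11 is a root, so (u-11) divides it; the quotient is 35u^2+86u+39.
The remaining quadratic factors as (7u+13)(5u+3).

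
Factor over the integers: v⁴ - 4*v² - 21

Substitute u = v² to get a quadratic in u, then factor.
v² + 3 is irreducible over ℤ (always positive, so no real roots).
v² - 7 is irreducible over ℤ (7 is not a perfect square).

(v² + 3)*(v² - 7)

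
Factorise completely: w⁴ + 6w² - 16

(w² + 8)(w² - 2)

Substitute u = w² to get a quadratic in u, then factor.
w² + 8 is irreducible over ℤ (always positive, so no real roots).
w² - 2 is irreducible over ℤ (2 is not a perfect square).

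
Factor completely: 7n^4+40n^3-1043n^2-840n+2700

Among the possible rational roots, n = -2 is a root, so (n+2) is a factor; dividing leaves 7n^3+26n^2-1095n+1350.
Continuing, n = -15 is a root, giving the factor (n+15) and quotient 7n^2-79n+90.
The remaining quadratic factors as (7n-9)(n-10).

(7n-9)(n+15)(n+2)(n-10)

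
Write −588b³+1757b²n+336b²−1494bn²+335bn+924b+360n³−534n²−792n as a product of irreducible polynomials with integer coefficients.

Group: 7b(−84b²+107bn−84b−30n²+72n) + (−12n−11)(−84b²+107bn−84b−30n²+72n); both groups contain (−84b²+107bn−84b−30n²+72n), so (7b−12n−11) is a factor with cofactor −84b²+107bn−84b−30n²+72n.
The cofactor groups again: −84b²+107bn−84b−30n²+72n = −12b(7b−6n) + (5n−12)(7b−6n); both groups contain (7b−6n), giving −(12b−5n+12)(7b−6n).

−(12b−5n+12)(7b−12n−11)(7b−6n)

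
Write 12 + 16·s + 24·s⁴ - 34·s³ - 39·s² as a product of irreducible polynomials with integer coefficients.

(2·s + 1)·(3·s - 2)·(4·s + 3)·(s - 2)

By the rational root theorem, s = 2/3 is a root, so (3·s - 2) is a factor; dividing leaves 8·s³ - 6·s² - 17·s - 6.
Continuing, s = -1/2 is a root, so (2·s + 1) is a factor; dividing leaves 4·s² - 5·s - 6.
The remaining quadratic factors as (4·s + 3)(s - 2).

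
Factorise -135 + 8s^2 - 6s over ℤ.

(2s - 9)(4s + 15)

Need a pair with product 8·(-135) = -1080 and sum -6: that's -36 and 30.
Split the middle term: 8s^2 - 36s + 30s - 135 = 4s(2s - 9) + 15(2s - 9).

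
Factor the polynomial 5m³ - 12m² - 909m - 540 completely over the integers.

Testing divisors of the constant over divisors of the leading coefficient, m = -3/5 is a root, giving the factor (5m + 3) and quotient m² - 3m - 180.
The remaining quadratic factors as (m - 15)(m + 12).

(5m + 3)(m + 12)(m - 15)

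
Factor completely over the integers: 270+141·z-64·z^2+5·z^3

Trying the rational-root candidates, z = 9 is a root, so (z-9) divides it; the quotient is 5·z^2-19·z-30.
The remaining quadratic factors as (z-5)(5·z+6).

(5·z+6)·(z-5)·(z-9)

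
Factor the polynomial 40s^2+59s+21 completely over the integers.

(5s+3)(8s+7)

Need a pair with product 40·21 = 840 and sum 59: that's 35 and 24.
Split the middle term: 40s^2+35s + 24s+21 = 5s(8s+7) + 3(8s+7).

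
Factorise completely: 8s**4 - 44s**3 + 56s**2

4s**2(2s - 7)(s - 2)

Pull out the common factor 4s**2, then factor the remaining trinomial.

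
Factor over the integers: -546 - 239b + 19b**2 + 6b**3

(6b + 13)(b + 7)(b - 6)

Testing divisors of the constant over divisors of the leading coefficient, b = 6 is a root, giving the factor (b - 6) and quotient 6b**2 + 55b + 91.
The remaining quadratic factors as (b + 7)(6b + 13).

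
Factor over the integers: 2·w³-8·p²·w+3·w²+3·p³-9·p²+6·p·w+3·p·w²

Group: p·(3·p²-5·p·w-9·p-2·w²-3·w) - w·(3·p²-5·p·w-9·p-2·w²-3·w); both groups contain (3·p²-5·p·w-9·p-2·w²-3·w), so (p-w) is a factor with cofactor 3·p²-5·p·w-9·p-2·w²-3·w.
The cofactor groups again: 3·p²-5·p·w-9·p-2·w²-3·w = 3·p·(p-2·w-3) + w·(p-2·w-3); both groups contain (p-2·w-3), giving (3·p+w)·(p-2·w-3).

(3·p+w)·(p-2·w-3)·(p-w)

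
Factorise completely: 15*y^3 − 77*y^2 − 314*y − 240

Among the possible rational roots, y = −6/5 is a root, giving the factor (5*y + 6) and quotient 3*y^2 − 19*y − 40.
The remaining quadratic factors as (y − 8)(3*y + 5).

(3*y + 5)*(5*y + 6)*(y − 8)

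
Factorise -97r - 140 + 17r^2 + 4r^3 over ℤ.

(4r + 5)(r + 7)(r - 4)

By the rational root theorem, r = -5/4 is a root, giving the factor (4r + 5) and quotient r^2 + 3r - 28.
The remaining quadratic factors as (r - 4)(r + 7).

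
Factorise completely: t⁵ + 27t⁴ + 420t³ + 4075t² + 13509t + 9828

(t + 1)(t + 13)(t + 4)(t² + 9t + 189)

Testing divisors of the constant over divisors of the leading coefficient, t = -1 is a root, so (t + 1) divides it; the quotient is t⁴ + 26t³ + 394t² + 3681t + 9828.
Continuing, t = -4 is a root, giving the factor (t + 4) and quotient t³ + 22t² + 306t + 2457.
Next, t = -13 is a root, so (t + 13) divides it; the quotient is t² + 9t + 189.
The quadratic t² + 9t + 189 has discriminant -675 < 0 and is irreducible over ℤ.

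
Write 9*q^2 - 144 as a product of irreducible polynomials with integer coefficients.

9*(q + 4)*(q - 4)

Pull out the common factor 9; q^2 - 16 is a difference of squares.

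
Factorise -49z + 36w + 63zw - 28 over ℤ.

(7z + 4)(9w - 7)

Group as (63zw - 49z) + (36w - 28) = 7z(9w - 7) + 4(9w - 7).
Both groups share the factor (9w - 7).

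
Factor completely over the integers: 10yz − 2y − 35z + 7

(2y − 7)(5z − 1)

Group as (10yz − 2y) + (−35z + 7) = 2y(5z − 1) − 7(5z − 1).
Both groups share the factor (5z − 1).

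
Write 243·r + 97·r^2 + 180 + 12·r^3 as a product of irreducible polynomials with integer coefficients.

Among the possible rational roots, r = −15/4 is a root, so (4·r + 15) is a factor; dividing leaves 3·r^2 + 13·r + 12.
The remaining quadratic factors as (r + 3)(3·r + 4).

(3·r + 4)·(4·r + 15)·(r + 3)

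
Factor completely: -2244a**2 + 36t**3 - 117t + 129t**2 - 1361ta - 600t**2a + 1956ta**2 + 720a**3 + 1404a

(t - 12a)(3t - 15a + 13)(12t + 4a - 9)

Group: t(36t**2 - 168ta + 129t - 60a**2 + 187a - 117) - 12a(36t**2 - 168ta + 129t - 60a**2 + 187a - 117); both groups contain (36t**2 - 168ta + 129t - 60a**2 + 187a - 117), so (t - 12a) is a factor with cofactor 36t**2 - 168ta + 129t - 60a**2 + 187a - 117.
The cofactor groups again: 36t**2 - 168ta + 129t - 60a**2 + 187a - 117 = 3t(12t + 4a - 9) + (-15a + 13)(12t + 4a - 9); both groups contain (12t + 4a - 9), giving (3t - 15a + 13)(12t + 4a - 9).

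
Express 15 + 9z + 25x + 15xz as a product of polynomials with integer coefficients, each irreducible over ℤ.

Group as (15xz + 25x) + (9z + 15) = 5x(3z + 5) + 3(3z + 5).
Both groups share the factor (3z + 5).

(3z + 5)(5x + 3)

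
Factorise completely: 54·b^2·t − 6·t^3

Every term has a factor of 6·t. Then 9·b^2 − t^2 = (3·b)² − (t)².

6·t·(3·b + t)·(3·b − t)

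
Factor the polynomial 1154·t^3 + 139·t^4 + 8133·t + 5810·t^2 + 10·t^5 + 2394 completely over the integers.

(2·t + 3)·(5·t + 2)·(t + 7)·(t^2 + 5·t + 57)

Testing divisors of the constant over divisors of the leading coefficient, t = −7 is a root, giving the factor (t + 7) and quotient 10·t^4 + 69·t^3 + 671·t^2 + 1113·t + 342.
Next, t = −2/5 is a root, giving the factor (5·t + 2) and quotient 2·t^3 + 13·t^2 + 129·t + 171.
Next, t = −3/2 is a root, so (2·t + 3) divides it; the quotient is t^2 + 5·t + 57.
The quadratic t^2 + 5·t + 57 has discriminant −203 < 0 and is irreducible over ℤ.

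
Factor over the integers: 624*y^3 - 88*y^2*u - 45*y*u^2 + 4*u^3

Group: 13*y*(48*y^2 + 8*y*u - u^2) - 4*u*(48*y^2 + 8*y*u - u^2); both groups contain (48*y^2 + 8*y*u - u^2), so (13*y - 4*u) is a factor with cofactor 48*y^2 + 8*y*u - u^2.
The cofactor groups again: 48*y^2 + 8*y*u - u^2 = 4*y*(12*y - u) + u*(12*y - u); both groups contain (12*y - u), giving (4*y + u)*(12*y - u).

(13*y - 4*u)*(12*y - u)*(4*y + u)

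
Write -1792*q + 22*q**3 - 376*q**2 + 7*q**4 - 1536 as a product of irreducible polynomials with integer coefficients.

(7*q + 8)*(q + 4)*(q + 6)*(q - 8)

By the rational root theorem, q = 8 is a root, so (q - 8) is a factor; dividing leaves 7*q**3 + 78*q**2 + 248*q + 192.
Then q = -4 is a root, so (q + 4) is a factor; dividing leaves 7*q**2 + 50*q + 48.
The remaining quadratic factors as (7*q + 8)(q + 6).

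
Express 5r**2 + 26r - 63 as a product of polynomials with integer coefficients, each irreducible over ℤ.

(5r - 9)(r + 7)

Need a pair with product 5·(-63) = -315 and sum 26: that's 35 and -9.
Split the middle term: 5r**2 + 35r - 9r - 63 = 5r(r + 7) - 9(r + 7).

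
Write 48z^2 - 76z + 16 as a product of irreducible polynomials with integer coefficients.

4(3z - 4)(4z - 1)

Pull out the common factor 4, then factor the remaining trinomial.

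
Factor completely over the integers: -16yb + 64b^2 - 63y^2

Group: -9y(7y + 8b) + 8b(7y + 8b); both groups contain (7y + 8b).

-(9y - 8b)(7y + 8b)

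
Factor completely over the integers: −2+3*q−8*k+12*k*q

(3*q−2)*(4*k+1)

Group as (12*k*q−8*k) + (3*q−2) = 4*k*(3*q−2) + (3*q−2).
Both groups share the factor (3*q−2).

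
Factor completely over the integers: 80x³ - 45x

Pull out the common factor 5x; 16x² - 9 is a difference of squares.

5x(4x + 3)(4x - 3)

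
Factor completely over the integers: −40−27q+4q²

Need a pair with product 4·(−40) = −160 and sum −27: that's 5 and −32.
Split the middle term: 4q²+5q − 32q−40 = q(4q+5) − 8(4q+5).

(4q+5)(q−8)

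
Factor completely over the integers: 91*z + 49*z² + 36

Need a pair with product 49·36 = 1764 and sum 91: that's 63 and 28.
Split the middle term: 49*z² + 63*z + 28*z + 36 = 7*z*(7*z + 9) + 4*(7*z + 9).

(7*z + 4)*(7*z + 9)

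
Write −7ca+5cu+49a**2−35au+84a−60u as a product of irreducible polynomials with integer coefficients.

Group: −7a(c−7a−12) + 5u(c−7a−12); both groups contain (c−7a−12).

−(c−7a−12)(7a−5u)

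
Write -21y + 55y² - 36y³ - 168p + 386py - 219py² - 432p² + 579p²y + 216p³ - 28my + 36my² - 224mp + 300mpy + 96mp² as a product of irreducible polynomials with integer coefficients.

(3p + 9y - 7)(4m + 9p - 4y + 3)(8p + y)

Group: 4m(24p² + 75py - 56p + 9y² - 7y) + (9p - 4y + 3)(24p² + 75py - 56p + 9y² - 7y); both groups contain (24p² + 75py - 56p + 9y² - 7y), so (4m + 9p - 4y + 3) is a factor with cofactor 24p² + 75py - 56p + 9y² - 7y.
The cofactor groups again: 24p² + 75py - 56p + 9y² - 7y = 8p(3p + 9y - 7) + y(3p + 9y - 7); both groups contain (3p + 9y - 7), giving (8p + y)(3p + 9y - 7).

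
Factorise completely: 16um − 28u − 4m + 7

(4m − 7)(4u − 1)

Group as (16um − 28u) + (−4m + 7) = 4u(4m − 7) − (4m − 7).
Both groups share the factor (4m − 7).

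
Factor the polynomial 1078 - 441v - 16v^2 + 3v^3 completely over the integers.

(3v - 7)(v + 11)(v - 14)

Testing divisors of the constant over divisors of the leading coefficient, v = 14 is a root, so (v - 14) divides it; the quotient is 3v^2 + 26v - 77.
The remaining quadratic factors as (3v - 7)(v + 11).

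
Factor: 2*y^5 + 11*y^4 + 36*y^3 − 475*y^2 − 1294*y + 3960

(2*y − 9)*(y + 4)*(y − 2)*(y^2 + 8*y + 55)

Trying the rational-root candidates, y = 9/2 is a root, so (2*y − 9) is a factor; dividing leaves y^4 + 10*y^3 + 63*y^2 + 46*y − 440.
Next, y = 2 is a root, so (y − 2) divides it; the quotient is y^3 + 12*y^2 + 87*y + 220.
Next, y = −4 is a root, so (y + 4) divides it; the quotient is y^2 + 8*y + 55.
The quadratic y^2 + 8*y + 55 has discriminant −156 < 0 and is irreducible over ℤ.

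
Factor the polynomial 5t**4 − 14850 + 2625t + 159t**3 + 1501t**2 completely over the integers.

(5t − 11)(t + 10)(t + 15)(t + 9)

By the rational root theorem, t = −9 is a root, giving the factor (t + 9) and quotient 5t**3 + 114t**2 + 475t − 1650.
Continuing, t = −15 is a root, giving the factor (t + 15) and quotient 5t**2 + 39t − 110.
The remaining quadratic factors as (t + 10)(5t − 11).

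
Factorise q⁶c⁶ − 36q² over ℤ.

Every term has a factor of q²; factoring it out leaves q⁴c⁶ − 36.
Recognize a difference of squares with the parts q²c³ and 6.

q²(q²c³ + 6)(q²c³ − 6)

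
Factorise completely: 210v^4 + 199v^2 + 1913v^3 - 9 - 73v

(5v - 1)(6v + 1)(7v + 1)(v + 9)

Testing divisors of the constant over divisors of the leading coefficient, v = 1/5 is a root, giving the factor (5v - 1) and quotient 42v^3 + 391v^2 + 118v + 9.
Then v = -9 is a root, so (v + 9) divides it; the quotient is 42v^2 + 13v + 1.
The remaining quadratic factors as (7v + 1)(6v + 1).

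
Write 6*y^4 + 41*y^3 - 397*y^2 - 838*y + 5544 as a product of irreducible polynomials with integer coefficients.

By the rational root theorem, y = 14/3 is a root, so (3*y - 14) is a factor; dividing leaves 2*y^3 + 23*y^2 - 25*y - 396.
Continuing, y = -9/2 is a root, giving the factor (2*y + 9) and quotient y^2 + 7*y - 44.
The remaining quadratic factors as (y + 11)(y - 4).

(2*y + 9)*(3*y - 14)*(y + 11)*(y - 4)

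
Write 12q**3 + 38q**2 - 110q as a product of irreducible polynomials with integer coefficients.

2q(6q - 11)(q + 5)

Pull out the common factor 2q, then factor the remaining trinomial.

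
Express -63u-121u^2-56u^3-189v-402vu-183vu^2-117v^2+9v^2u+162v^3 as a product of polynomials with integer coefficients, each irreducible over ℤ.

(6v-7u-9)(9v+8u+7)(3v+u)

Group: 9v(18v^2-15vu-27v-7u^2-9u) + (8u+7)(18v^2-15vu-27v-7u^2-9u); both groups contain (18v^2-15vu-27v-7u^2-9u), so (9v+8u+7) is a factor with cofactor 18v^2-15vu-27v-7u^2-9u.
The cofactor groups again: 18v^2-15vu-27v-7u^2-9u = 6v(3v+u) + (-7u-9)(3v+u); both groups contain (3v+u), giving (6v-7u-9)(3v+u).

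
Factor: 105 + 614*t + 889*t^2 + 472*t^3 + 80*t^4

(4*t + 1)*(4*t + 5)*(5*t + 7)*(t + 3)

Trying the rational-root candidates, t = -1/4 is a root, so (4*t + 1) divides it; the quotient is 20*t^3 + 113*t^2 + 194*t + 105.
Then t = -5/4 is a root, so (4*t + 5) divides it; the quotient is 5*t^2 + 22*t + 21.
The remaining quadratic factors as (t + 3)(5*t + 7).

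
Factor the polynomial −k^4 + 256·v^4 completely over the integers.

(4·v − k)·(4·v + k)·(16·v^2 + k^2)

Difference of squares twice: with A = 4·v and B = k, A⁴ − B⁴ = (A² − B²)(A² + B²), and A² − B² factors again.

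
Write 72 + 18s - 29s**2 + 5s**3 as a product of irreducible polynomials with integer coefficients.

(5s + 6)(s - 3)(s - 4)

Among the possible rational roots, s = -6/5 is a root, so (5s + 6) divides it; the quotient is s**2 - 7s + 12.
The remaining quadratic factors as (s - 3)(s - 4).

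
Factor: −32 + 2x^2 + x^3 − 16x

(x + 2)(x + 4)(x − 4)

Among the possible rational roots, x = −4 is a root, so (x + 4) divides it; the quotient is x^2 − 2x − 8.
The remaining quadratic factors as (x + 2)(x − 4).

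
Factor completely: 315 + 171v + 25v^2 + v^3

Testing divisors of the constant over divisors of the leading coefficient, v = -15 is a root, so (v + 15) divides it; the quotient is v^2 + 10v + 21.
The remaining quadratic factors as (v + 3)(v + 7).

(v + 15)(v + 3)(v + 7)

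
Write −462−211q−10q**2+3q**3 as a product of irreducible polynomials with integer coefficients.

Trying the rational-root candidates, q = −3 is a root, so (q+3) divides it; the quotient is 3q**2−19q−154.
The remaining quadratic factors as (q−11)(3q+14).

(3q+14)(q+3)(q−11)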